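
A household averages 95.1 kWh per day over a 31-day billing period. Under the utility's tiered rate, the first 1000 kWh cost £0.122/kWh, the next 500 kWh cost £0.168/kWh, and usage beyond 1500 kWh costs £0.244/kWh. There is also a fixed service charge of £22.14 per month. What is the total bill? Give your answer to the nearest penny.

Usage = 95.1 kWh/day × 31 days = 2948.1 kWh
First 1000 kWh × £0.122 = £122.00
Next 500 kWh × £0.168 = £84.00
Remaining 1448.1 kWh × £0.244 = £353.34
Energy charge = £559.34; + service £22.14 = £581.48

£581.48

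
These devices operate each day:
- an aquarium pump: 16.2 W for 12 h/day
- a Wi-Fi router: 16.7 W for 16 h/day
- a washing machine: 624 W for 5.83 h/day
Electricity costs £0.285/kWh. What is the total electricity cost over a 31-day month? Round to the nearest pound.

£36

aquarium pump: 16.2 W × 12 h × 31 d = 6,026 Wh = 6.026 kWh
Wi-Fi router: 16.7 W × 16 h × 31 d = 8,283 Wh = 8.283 kWh
washing machine: 624 W × 5.83 h × 31 d = 112,776 Wh = 112.8 kWh
Total energy = 6.026 + 8.283 + 112.8 = 127.1 kWh
Cost = 127.1 kWh × £0.285 = £36.22 ≈ £36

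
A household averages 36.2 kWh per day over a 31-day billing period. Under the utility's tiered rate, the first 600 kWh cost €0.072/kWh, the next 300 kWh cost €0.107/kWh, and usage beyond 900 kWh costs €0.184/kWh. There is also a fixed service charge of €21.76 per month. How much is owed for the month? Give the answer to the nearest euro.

€138

Usage = 36.2 kWh/day × 31 days = 1122.2 kWh
First 600 kWh × €0.072 = €43.20
Next 300 kWh × €0.107 = €32.10
Remaining 222.2 kWh × €0.184 = €40.88
Energy charge = €116.18; + service €21.76 = €137.94 ≈ €138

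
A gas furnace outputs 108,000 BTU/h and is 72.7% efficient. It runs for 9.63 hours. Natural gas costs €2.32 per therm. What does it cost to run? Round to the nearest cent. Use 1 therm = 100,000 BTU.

€33.19

Heat delivered = 108,000 BTU/h × 9.63 h = 1,040,040 BTU
Gas input = 1,040,040 / 0.727 = 1,430,591 BTU
= 1,430,591 / 100,000 = 14.31 therm
Cost = 14.31 × €2.32/therm = €33.19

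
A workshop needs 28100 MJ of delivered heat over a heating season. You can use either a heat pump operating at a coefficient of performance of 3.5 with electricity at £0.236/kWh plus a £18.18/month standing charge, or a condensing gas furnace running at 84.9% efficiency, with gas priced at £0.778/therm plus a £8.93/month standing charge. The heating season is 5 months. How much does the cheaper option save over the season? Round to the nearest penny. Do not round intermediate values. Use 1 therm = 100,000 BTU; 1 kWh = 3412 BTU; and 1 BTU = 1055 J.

£328.54

Heat load = 28100 MJ = 28,100,000,000 J / 1055 = 26,635,071 BTU
Gas: input = 26,635,071 / 0.849 = 31,372,286 BTU = 313.7 therm → 313.7 × £0.778 = £244.08; + 5 × £8.93 standing = £288.73
Heat pump: 26,635,071 BTU / 3412 = 7,806 kWh heat; / 3.5 = 2,230 kWh in → × £0.236 = £526.37; + 5 × £18.18 standing = £617.27
Difference = |£288.73 − £617.27| = £328.54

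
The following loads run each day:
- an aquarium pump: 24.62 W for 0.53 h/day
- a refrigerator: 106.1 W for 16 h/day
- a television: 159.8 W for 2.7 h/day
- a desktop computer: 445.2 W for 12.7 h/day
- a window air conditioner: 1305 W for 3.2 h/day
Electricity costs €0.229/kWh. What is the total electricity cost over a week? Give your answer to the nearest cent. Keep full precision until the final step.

aquarium pump: 24.62 W × 0.53 h × 7 d = 91 Wh = 0.09134 kWh
refrigerator: 106.1 W × 16 h × 7 d = 11,883 Wh = 11.88 kWh
television: 159.8 W × 2.7 h × 7 d = 3,020 Wh = 3.02 kWh
desktop computer: 445.2 W × 12.7 h × 7 d = 39,578 Wh = 39.58 kWh
window air conditioner: 1305 W × 3.2 h × 7 d = 29,232 Wh = 29.23 kWh
Total energy = 0.09134 + 11.88 + 3.02 + 39.58 + 29.23 = 83.81 kWh
Cost = 83.81 kWh × €0.229 = €19.19

€19.19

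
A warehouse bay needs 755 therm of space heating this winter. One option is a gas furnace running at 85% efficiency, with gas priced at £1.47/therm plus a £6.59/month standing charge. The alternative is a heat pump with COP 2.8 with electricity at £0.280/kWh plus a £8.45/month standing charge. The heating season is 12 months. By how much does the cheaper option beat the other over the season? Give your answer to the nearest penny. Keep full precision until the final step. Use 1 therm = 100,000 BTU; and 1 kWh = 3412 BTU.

£929.39

Heat load = 755 therm × 100,000 = 75,500,000 BTU
Gas: input = 75,500,000 / 0.850 = 88,823,529 BTU = 888.2 therm → 888.2 × £1.47 = £1,305.71; + 12 × £6.59 standing = £1,384.79
Heat pump: 75,500,000 BTU / 3412 = 22,130 kWh heat; / 2.8 = 7,903 kWh in → × £0.280 = £2,212.78; + 12 × £8.45 standing = £2,314.18
Difference = |£1,384.79 − £2,314.18| = £929.39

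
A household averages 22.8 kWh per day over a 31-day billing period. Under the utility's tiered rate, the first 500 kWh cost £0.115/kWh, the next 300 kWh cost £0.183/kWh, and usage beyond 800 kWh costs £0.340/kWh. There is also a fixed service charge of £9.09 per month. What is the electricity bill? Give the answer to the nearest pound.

Usage = 22.8 kWh/day × 31 days = 706.8 kWh
First 500 kWh × £0.115 = £57.50
Next 206.8 kWh × £0.183 = £37.84
Remaining tier: 0 kWh (not reached)
Energy charge = £95.34; + service £9.09 = £104.43 ≈ £104

£104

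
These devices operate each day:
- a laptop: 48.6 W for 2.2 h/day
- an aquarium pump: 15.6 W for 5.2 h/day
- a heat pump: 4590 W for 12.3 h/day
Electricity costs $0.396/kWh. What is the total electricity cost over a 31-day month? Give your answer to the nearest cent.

laptop: 48.6 W × 2.2 h × 31 d = 3,315 Wh = 3.315 kWh
aquarium pump: 15.6 W × 5.2 h × 31 d = 2,515 Wh = 2.515 kWh
heat pump: 4590 W × 12.3 h × 31 d = 1,750,167 Wh = 1,750 kWh
Total energy = 3.315 + 2.515 + 1,750 = 1,756 kWh
Cost = 1,756 kWh × $0.396 = $695.37

$695.37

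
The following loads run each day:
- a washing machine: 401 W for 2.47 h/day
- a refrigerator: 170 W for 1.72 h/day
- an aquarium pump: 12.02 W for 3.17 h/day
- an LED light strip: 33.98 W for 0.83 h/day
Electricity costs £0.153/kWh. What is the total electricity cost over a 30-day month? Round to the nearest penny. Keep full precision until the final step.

washing machine: 401 W × 2.47 h × 30 d = 29,714 Wh = 29.71 kWh
refrigerator: 170 W × 1.72 h × 30 d = 8,772 Wh = 8.772 kWh
aquarium pump: 12.02 W × 3.17 h × 30 d = 1,143 Wh = 1.143 kWh
LED light strip: 33.98 W × 0.83 h × 30 d = 846 Wh = 0.8461 kWh
Total energy = 29.71 + 8.772 + 1.143 + 0.8461 = 40.48 kWh
Cost = 40.48 kWh × £0.153 = £6.19

£6.19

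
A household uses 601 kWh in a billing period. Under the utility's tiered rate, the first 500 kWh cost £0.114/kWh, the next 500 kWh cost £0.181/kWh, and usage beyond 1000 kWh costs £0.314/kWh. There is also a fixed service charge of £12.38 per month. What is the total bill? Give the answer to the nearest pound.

£88

First 500 kWh × £0.114 = £57.00
Next 101 kWh × £0.181 = £18.28
Remaining tier: 0 kWh (not reached)
Energy charge = £75.28; + service £12.38 = £87.66 ≈ £88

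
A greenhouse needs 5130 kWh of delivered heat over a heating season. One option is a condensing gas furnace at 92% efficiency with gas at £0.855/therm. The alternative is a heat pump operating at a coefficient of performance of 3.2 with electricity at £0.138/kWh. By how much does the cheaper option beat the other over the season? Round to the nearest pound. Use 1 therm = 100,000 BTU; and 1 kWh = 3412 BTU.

£59

Heat load = 5130 kWh × 3412 = 17,503,560 BTU
Gas: input = 17,503,560 / 0.92 = 19,025,609 BTU = 190.3 therm → 190.3 × £0.855 = £162.67
Heat pump: 17,503,560 BTU / 3412 = 5,130 kWh heat; / 3.2 = 1,603 kWh in → × £0.138 = £221.23
Difference = |£162.67 − £221.23| = £58.56 ≈ £59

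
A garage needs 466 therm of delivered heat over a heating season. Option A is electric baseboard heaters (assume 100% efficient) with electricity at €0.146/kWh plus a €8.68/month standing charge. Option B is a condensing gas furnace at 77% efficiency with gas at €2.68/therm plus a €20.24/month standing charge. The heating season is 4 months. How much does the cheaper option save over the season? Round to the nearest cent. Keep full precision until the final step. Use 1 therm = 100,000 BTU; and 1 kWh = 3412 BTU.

€325.86

Heat load = 466 therm × 100,000 = 46,600,000 BTU
Gas: input = 46,600,000 / 0.77 = 60,519,481 BTU = 605.2 therm → 605.2 × €2.68 = €1,621.92; + 4 × €20.24 standing = €1,702.88
Electric: 46,600,000 BTU / 3412 = 13,660 kWh → × €0.146 = €1,994.02; + 4 × €8.68 standing = €2,028.74
Difference = |€1,702.88 − €2,028.74| = €325.86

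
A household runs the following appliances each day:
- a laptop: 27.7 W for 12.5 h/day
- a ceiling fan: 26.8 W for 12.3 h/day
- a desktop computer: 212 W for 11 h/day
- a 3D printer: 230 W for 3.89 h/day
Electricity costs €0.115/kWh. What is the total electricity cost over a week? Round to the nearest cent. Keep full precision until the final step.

laptop: 27.7 W × 12.5 h × 7 d = 2,424 Wh = 2.424 kWh
ceiling fan: 26.8 W × 12.3 h × 7 d = 2,307 Wh = 2.307 kWh
desktop computer: 212 W × 11 h × 7 d = 16,324 Wh = 16.32 kWh
3D printer: 230 W × 3.89 h × 7 d = 6,263 Wh = 6.263 kWh
Total energy = 2.424 + 2.307 + 16.32 + 6.263 = 27.32 kWh
Cost = 27.32 kWh × €0.115 = €3.14

€3.14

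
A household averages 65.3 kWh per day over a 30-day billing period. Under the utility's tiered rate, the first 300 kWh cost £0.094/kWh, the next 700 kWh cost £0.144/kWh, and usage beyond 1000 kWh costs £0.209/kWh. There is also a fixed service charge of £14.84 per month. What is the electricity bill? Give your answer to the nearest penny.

£344.27

Usage = 65.3 kWh/day × 30 days = 1959 kWh
First 300 kWh × £0.094 = £28.20
Next 700 kWh × £0.144 = £100.80
Remaining 959 kWh × £0.209 = £200.43
Energy charge = £329.43; + service £14.84 = £344.27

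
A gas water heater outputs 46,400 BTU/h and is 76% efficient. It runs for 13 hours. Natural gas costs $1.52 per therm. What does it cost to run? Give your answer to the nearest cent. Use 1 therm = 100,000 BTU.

Heat delivered = 46,400 BTU/h × 13 h = 603,200 BTU
Gas input = 603,200 / 0.76 = 793,684 BTU
= 793,684 / 100,000 = 7.937 therm
Cost = 7.937 × $1.52/therm = $12.06

$12.06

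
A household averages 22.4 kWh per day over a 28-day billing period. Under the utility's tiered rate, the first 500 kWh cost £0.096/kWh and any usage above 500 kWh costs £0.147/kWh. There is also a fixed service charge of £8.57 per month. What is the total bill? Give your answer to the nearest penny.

Usage = 22.4 kWh/day × 28 days = 627.2 kWh
First 500 kWh × £0.096 = £48.00
Remaining 127.2 kWh × £0.147 = £18.70
Energy charge = £66.70; + service £8.57 = £75.27

£75.27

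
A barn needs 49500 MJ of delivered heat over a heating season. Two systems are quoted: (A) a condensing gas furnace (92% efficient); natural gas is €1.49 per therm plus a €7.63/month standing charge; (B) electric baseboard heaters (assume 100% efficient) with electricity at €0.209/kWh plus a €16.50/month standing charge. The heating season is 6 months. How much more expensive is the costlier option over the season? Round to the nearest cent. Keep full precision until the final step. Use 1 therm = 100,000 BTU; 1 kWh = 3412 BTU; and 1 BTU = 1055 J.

Heat load = 49500 MJ = 49,500,000,000 J / 1055 = 46,919,431 BTU
Gas: input = 46,919,431 / 0.92 = 50,999,382 BTU = 510 therm → 510 × €1.49 = €759.89; + 6 × €7.63 standing = €805.67
Electric: 46,919,431 BTU / 3412 = 13,750 kWh → × €0.209 = €2,874.02; + 6 × €16.50 standing = €2,973.02
Difference = |€805.67 − €2,973.02| = €2,167.35

€2167.35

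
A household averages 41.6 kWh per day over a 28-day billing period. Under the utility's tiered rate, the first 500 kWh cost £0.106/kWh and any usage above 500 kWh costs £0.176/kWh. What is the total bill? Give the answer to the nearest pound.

£170

Usage = 41.6 kWh/day × 28 days = 1164.8 kWh
First 500 kWh × £0.106 = £53.00
Remaining 664.8 kWh × £0.176 = £117.00
Total = £170.00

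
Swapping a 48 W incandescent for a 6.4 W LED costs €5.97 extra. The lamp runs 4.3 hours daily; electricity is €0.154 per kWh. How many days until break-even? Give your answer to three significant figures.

217 days

Power saved = 48 − 6.4 = 41.6 W
Daily energy saved = 41.6 W × 4.3 h = 178.9 Wh = 0.17888 kWh
Daily savings = 0.17888 × €0.154 = €0.0275
Payback = €5.97 / €0.0275 per day = 216.7 days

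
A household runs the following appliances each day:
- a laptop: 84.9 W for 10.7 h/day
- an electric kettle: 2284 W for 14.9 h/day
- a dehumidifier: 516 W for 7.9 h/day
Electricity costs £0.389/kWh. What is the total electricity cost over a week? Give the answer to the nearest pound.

£106

laptop: 84.9 W × 10.7 h × 7 d = 6,359 Wh = 6.359 kWh
electric kettle: 2284 W × 14.9 h × 7 d = 238,221 Wh = 238.2 kWh
dehumidifier: 516 W × 7.9 h × 7 d = 28,535 Wh = 28.53 kWh
Total energy = 6.359 + 238.2 + 28.53 = 273.1 kWh
Cost = 273.1 kWh × £0.389 = £106.24 ≈ £106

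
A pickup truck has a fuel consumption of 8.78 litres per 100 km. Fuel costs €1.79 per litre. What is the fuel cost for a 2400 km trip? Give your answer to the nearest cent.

Fuel = 8.78 L/100 km × 2400 km / 100 = 210.7 L
Cost = 210.7 L × €1.79/L = €377.19

€377.19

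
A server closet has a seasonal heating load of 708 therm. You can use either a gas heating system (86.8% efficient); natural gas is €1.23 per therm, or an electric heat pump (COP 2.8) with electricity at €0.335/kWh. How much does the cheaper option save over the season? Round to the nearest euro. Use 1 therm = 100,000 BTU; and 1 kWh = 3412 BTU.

€1479

Heat load = 708 therm × 100,000 = 70,800,000 BTU
Gas: input = 70,800,000 / 0.868 = 81,566,820 BTU = 815.7 therm → 815.7 × €1.23 = €1,003.27
Heat pump: 70,800,000 BTU / 3412 = 20,750 kWh heat; / 2.8 = 7,411 kWh in → × €0.335 = €2,482.62
Difference = |€1,003.27 − €2,482.62| = €1,479.35 ≈ €1479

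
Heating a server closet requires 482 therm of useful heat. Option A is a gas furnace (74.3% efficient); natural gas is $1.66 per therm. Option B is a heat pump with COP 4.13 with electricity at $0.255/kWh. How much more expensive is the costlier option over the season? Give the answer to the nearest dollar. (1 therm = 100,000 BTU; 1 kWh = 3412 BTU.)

Heat load = 482 therm × 100,000 = 48,200,000 BTU
Gas: input = 48,200,000 / 0.743 = 64,872,140 BTU = 648.7 therm → 648.7 × $1.66 = $1,076.88
Heat pump: 48,200,000 BTU / 3412 = 14,130 kWh heat; / 4.13 = 3,420 kWh in → × $0.255 = $872.22
Difference = |$1,076.88 − $872.22| = $204.65 ≈ $205

$205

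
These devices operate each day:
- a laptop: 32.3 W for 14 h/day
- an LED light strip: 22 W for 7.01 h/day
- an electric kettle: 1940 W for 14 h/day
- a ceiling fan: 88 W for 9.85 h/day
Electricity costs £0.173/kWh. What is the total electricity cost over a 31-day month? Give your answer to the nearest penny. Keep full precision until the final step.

£153.56

laptop: 32.3 W × 14 h × 31 d = 14,018 Wh = 14.02 kWh
LED light strip: 22 W × 7.01 h × 31 d = 4,781 Wh = 4.781 kWh
electric kettle: 1940 W × 14 h × 31 d = 841,960 Wh = 842 kWh
ceiling fan: 88 W × 9.85 h × 31 d = 26,871 Wh = 26.87 kWh
Total energy = 14.02 + 4.781 + 842 + 26.87 = 887.6 kWh
Cost = 887.6 kWh × £0.173 = £153.56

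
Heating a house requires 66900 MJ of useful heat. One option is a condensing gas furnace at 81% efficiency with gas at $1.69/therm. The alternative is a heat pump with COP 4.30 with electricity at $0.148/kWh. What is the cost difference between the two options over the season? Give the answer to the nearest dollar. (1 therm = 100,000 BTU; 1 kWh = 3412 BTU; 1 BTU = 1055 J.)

$683

Heat load = 66900 MJ = 66,900,000,000 J / 1055 = 63,412,322 BTU
Gas: input = 63,412,322 / 0.81 = 78,286,818 BTU = 782.9 therm → 782.9 × $1.69 = $1,323.05
Heat pump: 63,412,322 BTU / 3412 = 18,590 kWh heat; / 4.30 = 4,322 kWh in → × $0.148 = $639.67
Difference = |$1,323.05 − $639.67| = $683.37 ≈ $683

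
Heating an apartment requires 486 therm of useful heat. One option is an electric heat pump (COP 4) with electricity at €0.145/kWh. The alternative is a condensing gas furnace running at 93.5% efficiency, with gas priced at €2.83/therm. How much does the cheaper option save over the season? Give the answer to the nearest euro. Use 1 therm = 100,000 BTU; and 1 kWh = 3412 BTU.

€955

Heat load = 486 therm × 100,000 = 48,600,000 BTU
Gas: input = 48,600,000 / 0.935 = 51,978,610 BTU = 519.8 therm → 519.8 × €2.83 = €1,470.99
Heat pump: 48,600,000 BTU / 3412 = 14,240 kWh heat; / 4 = 3,561 kWh in → × €0.145 = €516.34
Difference = |€1,470.99 − €516.34| = €954.66 ≈ €955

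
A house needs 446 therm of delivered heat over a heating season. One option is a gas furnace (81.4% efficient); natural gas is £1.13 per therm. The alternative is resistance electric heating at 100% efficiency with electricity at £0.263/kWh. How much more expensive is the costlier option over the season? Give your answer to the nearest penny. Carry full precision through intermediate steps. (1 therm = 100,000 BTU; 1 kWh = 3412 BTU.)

£2818.67

Heat load = 446 therm × 100,000 = 44,600,000 BTU
Gas: input = 44,600,000 / 0.814 = 54,791,155 BTU = 547.9 therm → 547.9 × £1.13 = £619.14
Electric: 44,600,000 BTU / 3412 = 13,070 kWh → × £0.263 = £3,437.81
Difference = |£619.14 − £3,437.81| = £2,818.67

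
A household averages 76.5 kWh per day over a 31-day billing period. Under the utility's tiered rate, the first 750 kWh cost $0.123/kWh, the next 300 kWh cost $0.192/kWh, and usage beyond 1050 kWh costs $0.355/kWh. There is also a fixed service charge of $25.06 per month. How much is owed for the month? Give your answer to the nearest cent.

Usage = 76.5 kWh/day × 31 days = 2371.5 kWh
First 750 kWh × $0.123 = $92.25
Next 300 kWh × $0.192 = $57.60
Remaining 1321.5 kWh × $0.355 = $469.13
Energy charge = $618.98; + service $25.06 = $644.04

$644.04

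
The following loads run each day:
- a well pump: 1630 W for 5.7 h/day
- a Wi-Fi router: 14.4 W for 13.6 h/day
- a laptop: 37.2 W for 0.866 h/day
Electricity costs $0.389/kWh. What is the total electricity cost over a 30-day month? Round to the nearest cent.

well pump: 1630 W × 5.7 h × 30 d = 278,730 Wh = 278.7 kWh
Wi-Fi router: 14.4 W × 13.6 h × 30 d = 5,875 Wh = 5.875 kWh
laptop: 37.2 W × 0.866 h × 30 d = 966 Wh = 0.9665 kWh
Total energy = 278.7 + 5.875 + 0.9665 = 285.6 kWh
Cost = 285.6 kWh × $0.389 = $111.09

$111.09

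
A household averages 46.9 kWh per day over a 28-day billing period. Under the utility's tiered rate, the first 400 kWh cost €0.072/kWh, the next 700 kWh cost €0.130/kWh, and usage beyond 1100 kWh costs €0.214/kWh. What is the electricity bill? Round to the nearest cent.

Usage = 46.9 kWh/day × 28 days = 1313.2 kWh
First 400 kWh × €0.072 = €28.80
Next 700 kWh × €0.130 = €91.00
Remaining 213.2 kWh × €0.214 = €45.62
Total = €165.42

€165.42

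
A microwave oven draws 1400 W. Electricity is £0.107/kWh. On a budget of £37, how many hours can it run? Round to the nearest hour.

Energy budget = £37 / £0.107 per kWh = 345.8 kWh = 345,794 Wh
Runtime = 345,794 Wh / 1400 W = 247 h

247 h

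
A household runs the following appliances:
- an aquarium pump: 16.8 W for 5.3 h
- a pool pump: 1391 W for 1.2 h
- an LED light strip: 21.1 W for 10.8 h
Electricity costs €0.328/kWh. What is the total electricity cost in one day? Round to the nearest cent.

€0.65

aquarium pump: 16.8 W × 5.3 h = 89 Wh = 0.08904 kWh
pool pump: 1391 W × 1.2 h = 1,669 Wh = 1.669 kWh
LED light strip: 21.1 W × 10.8 h = 228 Wh = 0.2279 kWh
Total energy = 0.08904 + 1.669 + 0.2279 = 1.986 kWh
Cost = 1.986 kWh × €0.328 = €0.65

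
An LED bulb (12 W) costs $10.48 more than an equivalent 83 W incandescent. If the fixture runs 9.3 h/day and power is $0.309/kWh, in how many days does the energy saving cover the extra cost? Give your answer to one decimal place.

Power saved = 83 − 12 = 71 W
Daily energy saved = 71 W × 9.3 h = 660.3 Wh = 0.6603 kWh
Daily savings = 0.6603 × $0.309 = $0.2040
Payback = $10.48 / $0.2040 per day = 51.36 days

51.4 days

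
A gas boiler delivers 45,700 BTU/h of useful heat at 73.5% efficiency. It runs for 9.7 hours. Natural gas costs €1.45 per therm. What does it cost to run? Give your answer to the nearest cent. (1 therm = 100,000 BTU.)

Heat delivered = 45,700 BTU/h × 9.7 h = 443,290 BTU
Gas input = 443,290 / 0.735 = 603,116 BTU
= 603,116 / 100,000 = 6.031 therm
Cost = 6.031 × €1.45/therm = €8.75

€8.75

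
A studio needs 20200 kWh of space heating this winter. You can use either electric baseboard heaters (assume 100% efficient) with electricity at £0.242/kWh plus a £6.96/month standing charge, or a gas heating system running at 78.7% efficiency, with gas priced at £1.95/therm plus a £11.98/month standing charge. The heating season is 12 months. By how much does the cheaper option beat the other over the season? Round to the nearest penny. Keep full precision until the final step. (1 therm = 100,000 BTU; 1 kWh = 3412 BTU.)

Heat load = 20200 kWh × 3412 = 68,922,400 BTU
Gas: input = 68,922,400 / 0.787 = 87,576,112 BTU = 875.8 therm → 875.8 × £1.95 = £1,707.73; + 12 × £11.98 standing = £1,851.49
Electric: 68,922,400 BTU / 3412 = 20,200 kWh → × £0.242 = £4,888.40; + 12 × £6.96 standing = £4,971.92
Difference = |£1,851.49 − £4,971.92| = £3,120.43

£3120.43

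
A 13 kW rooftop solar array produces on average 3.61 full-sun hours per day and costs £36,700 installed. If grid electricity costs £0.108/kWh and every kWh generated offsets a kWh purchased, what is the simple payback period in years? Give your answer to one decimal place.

19.8 years

Daily generation = 13 kW × 3.61 h = 46.93 kWh
Annual generation = 46.93 × 365 = 17129 kWh
Annual savings = 17129 × £0.108 = £1,849.98
Payback = £36,700 / £1,849.98 = 19.8 years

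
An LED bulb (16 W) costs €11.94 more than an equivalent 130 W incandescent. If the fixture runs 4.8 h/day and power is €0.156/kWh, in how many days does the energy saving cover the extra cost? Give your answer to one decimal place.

Power saved = 130 − 16 = 114 W
Daily energy saved = 114 W × 4.8 h = 547.2 Wh = 0.5472 kWh
Daily savings = 0.5472 × €0.156 = €0.0854
Payback = €11.94 / €0.0854 per day = 139.9 days

139.9 days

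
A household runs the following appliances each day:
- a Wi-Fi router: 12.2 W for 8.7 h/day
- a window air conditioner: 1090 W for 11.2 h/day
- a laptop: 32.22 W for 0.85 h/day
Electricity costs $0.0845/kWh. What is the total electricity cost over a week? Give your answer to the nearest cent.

Wi-Fi router: 12.2 W × 8.7 h × 7 d = 743 Wh = 0.743 kWh
window air conditioner: 1090 W × 11.2 h × 7 d = 85,456 Wh = 85.46 kWh
laptop: 32.22 W × 0.85 h × 7 d = 192 Wh = 0.1917 kWh
Total energy = 0.743 + 85.46 + 0.1917 = 86.39 kWh
Cost = 86.39 kWh × $0.0845 = $7.30

$7.30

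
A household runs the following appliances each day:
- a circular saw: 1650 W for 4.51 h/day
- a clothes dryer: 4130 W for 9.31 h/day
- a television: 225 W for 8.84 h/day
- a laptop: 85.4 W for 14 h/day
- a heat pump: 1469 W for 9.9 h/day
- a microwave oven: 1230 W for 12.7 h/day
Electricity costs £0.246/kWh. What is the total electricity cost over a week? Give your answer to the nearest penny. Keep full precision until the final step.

circular saw: 1650 W × 4.51 h × 7 d = 52,090 Wh = 52.09 kWh
clothes dryer: 4130 W × 9.31 h × 7 d = 269,152 Wh = 269.2 kWh
television: 225 W × 8.84 h × 7 d = 13,923 Wh = 13.92 kWh
laptop: 85.4 W × 14 h × 7 d = 8,369 Wh = 8.369 kWh
heat pump: 1469 W × 9.9 h × 7 d = 101,802 Wh = 101.8 kWh
microwave oven: 1230 W × 12.7 h × 7 d = 109,347 Wh = 109.3 kWh
Total energy = 52.09 + 269.2 + 13.92 + 8.369 + 101.8 + 109.3 = 554.7 kWh
Cost = 554.7 kWh × £0.246 = £136.45

£136.45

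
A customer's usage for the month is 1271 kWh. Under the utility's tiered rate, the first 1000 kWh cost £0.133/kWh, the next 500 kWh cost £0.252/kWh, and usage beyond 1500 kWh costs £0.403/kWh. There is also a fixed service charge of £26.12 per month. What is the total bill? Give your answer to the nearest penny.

First 1000 kWh × £0.133 = £133.00
Next 271 kWh × £0.252 = £68.29
Remaining tier: 0 kWh (not reached)
Energy charge = £201.29; + service £26.12 = £227.41

£227.41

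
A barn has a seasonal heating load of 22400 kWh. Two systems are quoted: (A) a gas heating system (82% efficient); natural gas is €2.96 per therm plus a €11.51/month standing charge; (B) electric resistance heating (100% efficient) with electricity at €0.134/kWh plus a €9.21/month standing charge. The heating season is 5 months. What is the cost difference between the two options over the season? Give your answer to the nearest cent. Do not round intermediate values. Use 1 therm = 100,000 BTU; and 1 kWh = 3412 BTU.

Heat load = 22400 kWh × 3412 = 76,428,800 BTU
Gas: input = 76,428,800 / 0.82 = 93,205,854 BTU = 932.1 therm → 932.1 × €2.96 = €2,758.89; + 5 × €11.51 standing = €2,816.44
Electric: 76,428,800 BTU / 3412 = 22,400 kWh → × €0.134 = €3,001.60; + 5 × €9.21 standing = €3,047.65
Difference = |€2,816.44 − €3,047.65| = €231.21

€231.21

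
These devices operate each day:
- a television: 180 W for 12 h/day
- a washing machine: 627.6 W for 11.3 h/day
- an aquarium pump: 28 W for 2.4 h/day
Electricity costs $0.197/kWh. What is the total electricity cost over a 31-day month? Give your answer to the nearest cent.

television: 180 W × 12 h × 31 d = 66,960 Wh = 66.96 kWh
washing machine: 627.6 W × 11.3 h × 31 d = 219,848 Wh = 219.8 kWh
aquarium pump: 28 W × 2.4 h × 31 d = 2,083 Wh = 2.083 kWh
Total energy = 66.96 + 219.8 + 2.083 = 288.9 kWh
Cost = 288.9 kWh × $0.197 = $56.91

$56.91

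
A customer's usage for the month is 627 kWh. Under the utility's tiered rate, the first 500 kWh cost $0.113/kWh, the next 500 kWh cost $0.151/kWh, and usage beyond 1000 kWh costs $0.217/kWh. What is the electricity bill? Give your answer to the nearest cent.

First 500 kWh × $0.113 = $56.50
Next 127 kWh × $0.151 = $19.18
Remaining tier: 0 kWh (not reached)
Total = $75.68

$75.68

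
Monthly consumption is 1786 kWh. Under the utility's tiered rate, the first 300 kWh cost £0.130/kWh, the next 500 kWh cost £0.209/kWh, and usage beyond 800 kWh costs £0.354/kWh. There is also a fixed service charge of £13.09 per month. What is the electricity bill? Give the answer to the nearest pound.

First 300 kWh × £0.130 = £39.00
Next 500 kWh × £0.209 = £104.50
Remaining 986 kWh × £0.354 = £349.04
Energy charge = £492.54; + service £13.09 = £505.63 ≈ £506

£506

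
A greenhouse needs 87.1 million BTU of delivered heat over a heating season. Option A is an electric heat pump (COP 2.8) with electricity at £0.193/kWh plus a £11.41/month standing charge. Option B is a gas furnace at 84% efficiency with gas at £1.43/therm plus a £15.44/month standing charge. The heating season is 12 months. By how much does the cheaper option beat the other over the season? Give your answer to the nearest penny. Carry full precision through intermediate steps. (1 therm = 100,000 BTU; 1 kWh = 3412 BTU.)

Heat load = 87.1 × 10⁶ BTU = 87,100,000 BTU
Gas: input = 87,100,000 / 0.840 = 103,690,476 BTU = 1,037 therm → 1,037 × £1.43 = £1,482.77; + 12 × £15.44 standing = £1,668.05
Heat pump: 87,100,000 BTU / 3412 = 25,530 kWh heat; / 2.8 = 9,117 kWh in → × £0.193 = £1,759.58; + 12 × £11.41 standing = £1,896.50
Difference = |£1,668.05 − £1,896.50| = £228.44

£228.44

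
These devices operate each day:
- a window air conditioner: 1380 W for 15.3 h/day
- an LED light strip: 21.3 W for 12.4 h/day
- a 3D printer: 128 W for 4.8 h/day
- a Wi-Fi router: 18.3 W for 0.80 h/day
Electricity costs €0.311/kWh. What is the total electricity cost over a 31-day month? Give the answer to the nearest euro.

€212

window air conditioner: 1380 W × 15.3 h × 31 d = 654,534 Wh = 654.5 kWh
LED light strip: 21.3 W × 12.4 h × 31 d = 8,188 Wh = 8.188 kWh
3D printer: 128 W × 4.8 h × 31 d = 19,046 Wh = 19.05 kWh
Wi-Fi router: 18.3 W × 0.80 h × 31 d = 454 Wh = 0.4538 kWh
Total energy = 654.5 + 8.188 + 19.05 + 0.4538 = 682.2 kWh
Cost = 682.2 kWh × €0.311 = €212.17 ≈ €212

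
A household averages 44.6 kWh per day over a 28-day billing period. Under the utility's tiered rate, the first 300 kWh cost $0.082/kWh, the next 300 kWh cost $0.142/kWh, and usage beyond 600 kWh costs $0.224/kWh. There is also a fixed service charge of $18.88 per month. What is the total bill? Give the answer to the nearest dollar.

$231

Usage = 44.6 kWh/day × 28 days = 1248.8 kWh
First 300 kWh × $0.082 = $24.60
Next 300 kWh × $0.142 = $42.60
Remaining 648.8 kWh × $0.224 = $145.33
Energy charge = $212.53; + service $18.88 = $231.41 ≈ $231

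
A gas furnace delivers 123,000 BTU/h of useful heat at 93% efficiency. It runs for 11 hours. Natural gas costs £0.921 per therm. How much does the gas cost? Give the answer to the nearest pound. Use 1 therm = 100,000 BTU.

£13

Heat delivered = 123,000 BTU/h × 11 h = 1,353,000 BTU
Gas input = 1,353,000 / 0.93 = 1,454,839 BTU
= 1,454,839 / 100,000 = 14.55 therm
Cost = 14.55 × £0.921/therm = £13.40 ≈ £13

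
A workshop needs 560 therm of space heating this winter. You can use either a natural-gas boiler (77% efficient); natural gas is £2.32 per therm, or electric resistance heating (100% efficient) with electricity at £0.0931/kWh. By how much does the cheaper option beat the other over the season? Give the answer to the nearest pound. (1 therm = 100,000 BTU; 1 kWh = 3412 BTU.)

Heat load = 560 therm × 100,000 = 56,000,000 BTU
Gas: input = 56,000,000 / 0.77 = 72,727,273 BTU = 727.3 therm → 727.3 × £2.32 = £1,687.27
Electric: 56,000,000 BTU / 3412 = 16,410 kWh → × £0.0931 = £1,528.02
Difference = |£1,687.27 − £1,528.02| = £159.25 ≈ £159

£159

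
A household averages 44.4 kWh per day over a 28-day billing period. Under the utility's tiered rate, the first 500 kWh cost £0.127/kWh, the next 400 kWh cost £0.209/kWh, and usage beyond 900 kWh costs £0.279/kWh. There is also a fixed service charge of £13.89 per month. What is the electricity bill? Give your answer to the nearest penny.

£256.74

Usage = 44.4 kWh/day × 28 days = 1243.2 kWh
First 500 kWh × £0.127 = £63.50
Next 400 kWh × £0.209 = £83.60
Remaining 343.2 kWh × £0.279 = £95.75
Energy charge = £242.85; + service £13.89 = £256.74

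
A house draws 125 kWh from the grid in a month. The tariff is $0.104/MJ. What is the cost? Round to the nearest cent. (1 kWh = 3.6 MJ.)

$46.80

125 kWh × (3.6 MJ/kWh) = 450 MJ
Cost = 450 MJ × $0.104/MJ = $46.80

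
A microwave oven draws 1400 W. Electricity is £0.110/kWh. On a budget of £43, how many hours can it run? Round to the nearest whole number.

279 h

Energy budget = £43 / £0.110 per kWh = 390.9 kWh = 390,909 Wh
Runtime = 390,909 Wh / 1400 W = 279.2 h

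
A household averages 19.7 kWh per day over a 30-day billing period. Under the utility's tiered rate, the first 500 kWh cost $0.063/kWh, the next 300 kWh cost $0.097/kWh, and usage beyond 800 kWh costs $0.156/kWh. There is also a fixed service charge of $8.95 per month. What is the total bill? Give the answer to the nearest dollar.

Usage = 19.7 kWh/day × 30 days = 591 kWh
First 500 kWh × $0.063 = $31.50
Next 91 kWh × $0.097 = $8.83
Remaining tier: 0 kWh (not reached)
Energy charge = $40.33; + service $8.95 = $49.28 ≈ $49

$49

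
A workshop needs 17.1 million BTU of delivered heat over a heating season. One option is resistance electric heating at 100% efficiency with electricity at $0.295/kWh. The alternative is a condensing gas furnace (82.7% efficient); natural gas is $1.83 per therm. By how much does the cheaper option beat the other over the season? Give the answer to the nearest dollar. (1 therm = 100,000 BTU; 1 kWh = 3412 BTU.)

$1100

Heat load = 17.1 × 10⁶ BTU = 17,100,000 BTU
Gas: input = 17,100,000 / 0.827 = 20,677,146 BTU = 206.8 therm → 206.8 × $1.83 = $378.39
Electric: 17,100,000 BTU / 3412 = 5,012 kWh → × $0.295 = $1,478.46
Difference = |$378.39 − $1,478.46| = $1,100.07 ≈ $1100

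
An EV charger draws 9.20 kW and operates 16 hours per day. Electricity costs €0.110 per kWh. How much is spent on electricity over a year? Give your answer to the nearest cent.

Energy = 9200 W × 16 h/day × 365 days = 53,728,000 Wh = 53,730 kWh
Cost = 53,730 kWh × €0.110/kWh = €5,910.08

€5910.08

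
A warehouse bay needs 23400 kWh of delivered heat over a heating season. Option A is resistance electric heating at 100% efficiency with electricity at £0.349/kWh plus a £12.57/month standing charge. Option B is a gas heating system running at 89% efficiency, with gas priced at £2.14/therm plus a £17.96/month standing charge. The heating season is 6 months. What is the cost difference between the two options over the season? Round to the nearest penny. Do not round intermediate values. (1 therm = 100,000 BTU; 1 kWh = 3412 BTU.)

Heat load = 23400 kWh × 3412 = 79,840,800 BTU
Gas: input = 79,840,800 / 0.89 = 89,708,764 BTU = 897.1 therm → 897.1 × £2.14 = £1,919.77; + 6 × £17.96 standing = £2,027.53
Electric: 79,840,800 BTU / 3412 = 23,400 kWh → × £0.349 = £8,166.60; + 6 × £12.57 standing = £8,242.02
Difference = |£2,027.53 − £8,242.02| = £6,214.49

£6214.49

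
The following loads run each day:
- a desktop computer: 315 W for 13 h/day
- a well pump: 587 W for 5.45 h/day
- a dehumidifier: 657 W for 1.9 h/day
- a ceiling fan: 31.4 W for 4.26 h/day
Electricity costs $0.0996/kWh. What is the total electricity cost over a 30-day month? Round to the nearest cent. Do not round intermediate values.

desktop computer: 315 W × 13 h × 30 d = 122,850 Wh = 122.8 kWh
well pump: 587 W × 5.45 h × 30 d = 95,974 Wh = 95.97 kWh
dehumidifier: 657 W × 1.9 h × 30 d = 37,449 Wh = 37.45 kWh
ceiling fan: 31.4 W × 4.26 h × 30 d = 4,013 Wh = 4.013 kWh
Total energy = 122.8 + 95.97 + 37.45 + 4.013 = 260.3 kWh
Cost = 260.3 kWh × $0.0996 = $25.92

$25.92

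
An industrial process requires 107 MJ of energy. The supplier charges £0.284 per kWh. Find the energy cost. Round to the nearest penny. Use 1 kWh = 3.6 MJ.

107 MJ × (0.27778 kWh/MJ) = 29.72 kWh
Cost = 29.72 kWh × £0.284/kWh = £8.44

£8.44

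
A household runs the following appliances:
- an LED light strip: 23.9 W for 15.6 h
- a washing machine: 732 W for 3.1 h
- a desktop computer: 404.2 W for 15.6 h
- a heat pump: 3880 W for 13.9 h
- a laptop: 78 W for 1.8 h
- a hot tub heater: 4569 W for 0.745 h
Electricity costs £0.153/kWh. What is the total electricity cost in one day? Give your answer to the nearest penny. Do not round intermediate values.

LED light strip: 23.9 W × 15.6 h = 373 Wh = 0.3728 kWh
washing machine: 732 W × 3.1 h = 2,269 Wh = 2.269 kWh
desktop computer: 404.2 W × 15.6 h = 6,306 Wh = 6.306 kWh
heat pump: 3880 W × 13.9 h = 53,932 Wh = 53.93 kWh
laptop: 78 W × 1.8 h = 140 Wh = 0.1404 kWh
hot tub heater: 4569 W × 0.745 h = 3,404 Wh = 3.404 kWh
Total energy = 0.3728 + 2.269 + 6.306 + 53.93 + 0.1404 + 3.404 = 66.42 kWh
Cost = 66.42 kWh × £0.153 = £10.16

£10.16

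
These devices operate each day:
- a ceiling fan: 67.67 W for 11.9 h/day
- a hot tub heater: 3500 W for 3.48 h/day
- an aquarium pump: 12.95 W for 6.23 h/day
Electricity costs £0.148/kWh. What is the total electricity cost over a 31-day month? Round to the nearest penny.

ceiling fan: 67.67 W × 11.9 h × 31 d = 24,963 Wh = 24.96 kWh
hot tub heater: 3500 W × 3.48 h × 31 d = 377,580 Wh = 377.6 kWh
aquarium pump: 12.95 W × 6.23 h × 31 d = 2,501 Wh = 2.501 kWh
Total energy = 24.96 + 377.6 + 2.501 = 405 kWh
Cost = 405 kWh × £0.148 = £59.95

£59.95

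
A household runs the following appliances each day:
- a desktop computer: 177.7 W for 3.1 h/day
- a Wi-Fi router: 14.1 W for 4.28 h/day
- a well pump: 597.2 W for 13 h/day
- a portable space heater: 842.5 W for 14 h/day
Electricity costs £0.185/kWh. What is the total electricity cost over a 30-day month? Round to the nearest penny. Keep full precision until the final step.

desktop computer: 177.7 W × 3.1 h × 30 d = 16,526 Wh = 16.53 kWh
Wi-Fi router: 14.1 W × 4.28 h × 30 d = 1,810 Wh = 1.81 kWh
well pump: 597.2 W × 13 h × 30 d = 232,908 Wh = 232.9 kWh
portable space heater: 842.5 W × 14 h × 30 d = 353,850 Wh = 353.9 kWh
Total energy = 16.53 + 1.81 + 232.9 + 353.9 = 605.1 kWh
Cost = 605.1 kWh × £0.185 = £111.94

£111.94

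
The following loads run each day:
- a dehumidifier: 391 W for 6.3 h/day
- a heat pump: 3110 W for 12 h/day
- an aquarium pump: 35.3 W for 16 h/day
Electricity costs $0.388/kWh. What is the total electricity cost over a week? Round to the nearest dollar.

dehumidifier: 391 W × 6.3 h × 7 d = 17,243 Wh = 17.24 kWh
heat pump: 3110 W × 12 h × 7 d = 261,240 Wh = 261.2 kWh
aquarium pump: 35.3 W × 16 h × 7 d = 3,954 Wh = 3.954 kWh
Total energy = 17.24 + 261.2 + 3.954 = 282.4 kWh
Cost = 282.4 kWh × $0.388 = $109.59 ≈ $110

$110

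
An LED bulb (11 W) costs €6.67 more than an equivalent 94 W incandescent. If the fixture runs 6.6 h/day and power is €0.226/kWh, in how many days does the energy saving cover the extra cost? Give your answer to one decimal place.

53.9 days

Power saved = 94 − 11 = 83 W
Daily energy saved = 83 W × 6.6 h = 547.8 Wh = 0.5478 kWh
Daily savings = 0.5478 × €0.226 = €0.1238
Payback = €6.67 / €0.1238 per day = 53.88 days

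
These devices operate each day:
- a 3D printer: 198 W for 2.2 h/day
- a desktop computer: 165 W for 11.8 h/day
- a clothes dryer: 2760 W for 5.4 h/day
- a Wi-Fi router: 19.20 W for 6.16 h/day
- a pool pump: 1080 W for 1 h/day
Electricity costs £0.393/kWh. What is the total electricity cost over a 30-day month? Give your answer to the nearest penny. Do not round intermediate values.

£217.94

3D printer: 198 W × 2.2 h × 30 d = 13,068 Wh = 13.07 kWh
desktop computer: 165 W × 11.8 h × 30 d = 58,410 Wh = 58.41 kWh
clothes dryer: 2760 W × 5.4 h × 30 d = 447,120 Wh = 447.1 kWh
Wi-Fi router: 19.20 W × 6.16 h × 30 d = 3,548 Wh = 3.548 kWh
pool pump: 1080 W × 1 h × 30 d = 32,400 Wh = 32.4 kWh
Total energy = 13.07 + 58.41 + 447.1 + 3.548 + 32.4 = 554.5 kWh
Cost = 554.5 kWh × £0.393 = £217.94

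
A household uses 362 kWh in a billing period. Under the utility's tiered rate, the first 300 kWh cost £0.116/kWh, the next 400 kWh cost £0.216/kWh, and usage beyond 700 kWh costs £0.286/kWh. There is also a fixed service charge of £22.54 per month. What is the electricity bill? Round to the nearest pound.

£71

First 300 kWh × £0.116 = £34.80
Next 62 kWh × £0.216 = £13.39
Remaining tier: 0 kWh (not reached)
Energy charge = £48.19; + service £22.54 = £70.73 ≈ £71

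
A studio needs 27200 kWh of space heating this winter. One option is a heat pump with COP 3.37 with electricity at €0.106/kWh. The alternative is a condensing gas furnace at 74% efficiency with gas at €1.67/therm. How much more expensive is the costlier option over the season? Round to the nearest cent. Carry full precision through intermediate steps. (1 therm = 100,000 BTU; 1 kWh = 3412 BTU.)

€1238.87

Heat load = 27200 kWh × 3412 = 92,806,400 BTU
Gas: input = 92,806,400 / 0.74 = 125,414,054 BTU = 1,254 therm → 1,254 × €1.67 = €2,094.41
Heat pump: 92,806,400 BTU / 3412 = 27,200 kWh heat; / 3.37 = 8,071 kWh in → × €0.106 = €855.55
Difference = |€2,094.41 − €855.55| = €1,238.87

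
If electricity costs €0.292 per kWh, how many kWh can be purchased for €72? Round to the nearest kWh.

€72 / €0.292 per kWh = 246.6 kWh

247 kWh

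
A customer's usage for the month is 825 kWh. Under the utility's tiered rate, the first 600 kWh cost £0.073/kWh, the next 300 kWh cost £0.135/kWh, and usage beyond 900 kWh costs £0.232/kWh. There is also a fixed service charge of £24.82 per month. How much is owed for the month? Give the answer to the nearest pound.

£99

First 600 kWh × £0.073 = £43.80
Next 225 kWh × £0.135 = £30.38
Remaining tier: 0 kWh (not reached)
Energy charge = £74.17; + service £24.82 = £99.00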